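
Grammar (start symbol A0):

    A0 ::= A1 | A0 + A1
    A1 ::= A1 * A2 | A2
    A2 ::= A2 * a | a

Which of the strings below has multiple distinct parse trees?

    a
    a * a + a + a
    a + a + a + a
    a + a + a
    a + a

a: 1 tree
a * a + a + a: 2 trees
a + a + a + a: 1 tree
a + a + a: 1 tree
a + a: 1 tree

a * a + a + a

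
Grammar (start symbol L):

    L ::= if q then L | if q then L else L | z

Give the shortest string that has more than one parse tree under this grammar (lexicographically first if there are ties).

if q then if q then z else z

length 1: no string has ≥2 trees
length 4: no string has ≥2 trees
length 6: no string has ≥2 trees
length 7: no string has ≥2 trees
length 9: if q then if q then z else z has 2 parse trees

Two derivations of if q then if q then z else z:
  L ⇒ if q then L ⇒ if q then if q then L else L ⇒ if q then if q then z else L ⇒ if q then if q then z else z
  L ⇒ if q then L else L ⇒ if q then if q then L else L ⇒ if q then if q then z else L ⇒ if q then if q then z else z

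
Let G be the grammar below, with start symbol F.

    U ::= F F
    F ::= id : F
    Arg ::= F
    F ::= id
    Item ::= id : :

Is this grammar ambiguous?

Only F is reachable from F; ignoring the rest: Right-recursive list with a separator: after each atom, whether the separator follows determines the rule. One parse per string.

Unambiguous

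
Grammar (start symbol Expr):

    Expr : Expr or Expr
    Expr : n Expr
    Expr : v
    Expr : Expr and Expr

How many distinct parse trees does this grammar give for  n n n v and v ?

4

Parse trees for n n n v and v:
  [Expr n [Expr n [Expr n [Expr [Expr v] and [Expr v]]]]]
  [Expr n [Expr n [Expr [Expr n [Expr v]] and [Expr v]]]]
  [Expr n [Expr [Expr n [Expr n [Expr v]]] and [Expr v]]]
  [Expr [Expr n [Expr n [Expr n [Expr v]]]] and [Expr v]]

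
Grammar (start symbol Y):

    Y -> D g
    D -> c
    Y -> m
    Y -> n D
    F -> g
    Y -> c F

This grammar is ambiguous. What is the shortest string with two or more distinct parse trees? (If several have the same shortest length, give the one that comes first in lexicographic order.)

length 1: no string has ≥2 trees
length 2: c g has 2 parse trees

Two derivations of c g:
  Y ⇒ D g ⇒ c g
  Y ⇒ c F ⇒ c g

c g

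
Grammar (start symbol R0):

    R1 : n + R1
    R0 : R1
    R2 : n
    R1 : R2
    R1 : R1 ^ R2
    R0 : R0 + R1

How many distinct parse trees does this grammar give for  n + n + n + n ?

8

Parse trees for n + n + n + n:
  [R0 [R1 n + [R1 n + [R1 n + [R1 [R2 n]]]]]]
  [R0 [R0 [R1 [R2 n]]] + [R1 n + [R1 n + [R1 [R2 n]]]]]
  [R0 [R0 [R1 n + [R1 [R2 n]]]] + [R1 n + [R1 [R2 n]]]]
  [R0 [R0 [R0 [R1 [R2 n]]] + [R1 [R2 n]]] + [R1 n + [R1 [R2 n]]]]
  [R0 [R0 [R1 n + [R1 n + [R1 [R2 n]]]]] + [R1 [R2 n]]]
  [R0 [R0 [R0 [R1 [R2 n]]] + [R1 n + [R1 [R2 n]]]] + [R1 [R2 n]]]
  [R0 [R0 [R0 [R1 n + [R1 [R2 n]]]] + [R1 [R2 n]]] + [R1 [R2 n]]]
  [R0 [R0 [R0 [R0 [R1 [R2 n]]] + [R1 [R2 n]]] + [R1 [R2 n]]] + [R1 [R2 n]]]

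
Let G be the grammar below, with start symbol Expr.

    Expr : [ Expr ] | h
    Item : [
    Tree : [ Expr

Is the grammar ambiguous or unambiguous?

Unambiguous

Only Expr is reachable from Expr; ignoring the rest: L(Expr) is { openⁿ atom closeⁿ : n ≥ 0 }. The bracket depth fixes n, and the derivation is forced at every step.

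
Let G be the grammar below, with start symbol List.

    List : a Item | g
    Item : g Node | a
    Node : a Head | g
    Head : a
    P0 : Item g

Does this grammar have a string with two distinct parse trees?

(P0 is unreachable from List, so its rules don't affect L(List).) The reachable rules are right-linear with at most one rule per (nonterminal, next-terminal) pair. Each input token forces the next rule, so parsing is deterministic.

Unambiguous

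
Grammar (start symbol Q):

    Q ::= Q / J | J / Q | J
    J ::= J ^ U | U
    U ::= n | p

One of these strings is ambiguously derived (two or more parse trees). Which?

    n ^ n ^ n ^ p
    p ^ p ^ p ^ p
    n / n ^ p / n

n / n ^ p / n

n ^ n ^ n ^ p: 1 tree
p ^ p ^ p ^ p: 1 tree
n / n ^ p / n: 4 trees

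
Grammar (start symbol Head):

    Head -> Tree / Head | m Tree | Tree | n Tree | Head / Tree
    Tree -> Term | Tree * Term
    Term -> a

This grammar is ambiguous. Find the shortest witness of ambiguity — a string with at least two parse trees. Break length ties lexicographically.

a / a

length 1: no string has ≥2 trees
length 2: no string has ≥2 trees
length 3: a / a has 2 parse trees

Two derivations of a / a:
  Head ⇒ Tree / Head ⇒ Term / Head ⇒ a / Head ⇒ a / Tree ⇒ a / Term ⇒ a / a
  Head ⇒ Head / Tree ⇒ Tree / Tree ⇒ Term / Tree ⇒ a / Tree ⇒ a / Term ⇒ a / a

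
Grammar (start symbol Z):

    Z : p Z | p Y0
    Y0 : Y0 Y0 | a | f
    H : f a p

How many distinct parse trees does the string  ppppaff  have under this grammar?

2

Parse trees for ppppaff:
  [Z p [Z p [Z p [Z p [Y0 [Y0 a] [Y0 [Y0 f] [Y0 f]]]]]]]
  [Z p [Z p [Z p [Z p [Y0 [Y0 [Y0 a] [Y0 f]] [Y0 f]]]]]]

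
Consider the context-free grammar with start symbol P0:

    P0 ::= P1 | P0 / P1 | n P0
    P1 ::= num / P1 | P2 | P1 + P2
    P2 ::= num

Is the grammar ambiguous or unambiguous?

Ambiguous

Witness: num / num

Derivation 1: P0 ⇒ P1 ⇒ num / P1 ⇒ num / P2 ⇒ num / num
Derivation 2: P0 ⇒ P0 / P1 ⇒ P1 / P1 ⇒ P2 / P1 ⇒ num / P1 ⇒ num / P2 ⇒ num / num

Two distinct leftmost derivations for the same string.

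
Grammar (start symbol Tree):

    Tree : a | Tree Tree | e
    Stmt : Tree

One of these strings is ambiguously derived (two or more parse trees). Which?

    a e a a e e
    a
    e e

a e a a e e: 42 trees
a: 1 tree
e e: 1 tree

a e a a e e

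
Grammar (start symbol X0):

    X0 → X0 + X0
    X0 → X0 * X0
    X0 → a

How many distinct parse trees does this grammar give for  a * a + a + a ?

Parse trees for a * a + a + a:
  [X0 [X0 [X0 a] * [X0 a]] + [X0 [X0 a] + [X0 a]]]
  [X0 [X0 [X0 [X0 a] * [X0 a]] + [X0 a]] + [X0 a]]
  [X0 [X0 [X0 a] * [X0 [X0 a] + [X0 a]]] + [X0 a]]
  [X0 [X0 a] * [X0 [X0 a] + [X0 [X0 a] + [X0 a]]]]
  [X0 [X0 a] * [X0 [X0 [X0 a] + [X0 a]] + [X0 a]]]

5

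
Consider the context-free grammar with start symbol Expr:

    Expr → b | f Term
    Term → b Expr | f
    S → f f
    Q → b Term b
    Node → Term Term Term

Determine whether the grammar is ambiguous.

(S, Q, Node are unreachable from Expr, so their rules don't affect L(Expr).) Each reachable nonterminal has at most one production per leading terminal, and all productions are right-linear; the derivation is determined token-by-token.

Unambiguous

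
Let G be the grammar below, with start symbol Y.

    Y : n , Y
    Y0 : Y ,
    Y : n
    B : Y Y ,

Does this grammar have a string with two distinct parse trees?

Only Y is reachable from Y; ignoring the rest: The reachable grammar is A → atom sep A | atom. Each atom is followed by either the separator (recurse) or end-of-string (stop) — no choice point.

Unambiguous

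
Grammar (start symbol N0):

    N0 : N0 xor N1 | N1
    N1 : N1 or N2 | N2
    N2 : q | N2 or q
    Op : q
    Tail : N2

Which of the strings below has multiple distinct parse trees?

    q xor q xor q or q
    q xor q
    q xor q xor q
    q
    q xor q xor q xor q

q xor q xor q or q

q xor q xor q or q: 2 trees
q xor q: 1 tree
q xor q xor q: 1 tree
q: 1 tree
q xor q xor q xor q: 1 tree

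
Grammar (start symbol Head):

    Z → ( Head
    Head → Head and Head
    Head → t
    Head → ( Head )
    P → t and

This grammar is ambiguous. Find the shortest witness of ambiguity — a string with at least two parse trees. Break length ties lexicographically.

length 1: no string has ≥2 trees
length 3: no string has ≥2 trees
length 5: t and t and t has 2 parse trees

Two derivations of t and t and t:
  Head ⇒ Head and Head ⇒ Head and Head and Head ⇒ t and Head and Head ⇒ t and t and Head ⇒ t and t and t
  Head ⇒ Head and Head ⇒ t and Head ⇒ t and Head and Head ⇒ t and t and Head ⇒ t and t and t

t and t and t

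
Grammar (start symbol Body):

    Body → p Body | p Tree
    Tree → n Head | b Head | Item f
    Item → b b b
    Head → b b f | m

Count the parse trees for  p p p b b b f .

2

Parse trees for p p p b b b f:
  [Body p [Body p [Body p [Tree b [Head b b f]]]]]
  [Body p [Body p [Body p [Tree [Item b b b] f]]]]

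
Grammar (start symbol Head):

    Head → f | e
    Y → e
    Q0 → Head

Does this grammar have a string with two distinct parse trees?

Unambiguous

Only Head is reachable from Head; ignoring the rest: The reachable rules are right-linear with at most one rule per (nonterminal, next-terminal) pair. Each input token forces the next rule, so parsing is deterministic.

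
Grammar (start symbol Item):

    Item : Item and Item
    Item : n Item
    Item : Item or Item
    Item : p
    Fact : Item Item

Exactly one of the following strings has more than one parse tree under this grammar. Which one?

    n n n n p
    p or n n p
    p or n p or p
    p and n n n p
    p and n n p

n n n n p: 1 tree
p or n n p: 1 tree
p or n p or p: 3 trees
p and n n n p: 1 tree
p and n n p: 1 tree

p or n p or p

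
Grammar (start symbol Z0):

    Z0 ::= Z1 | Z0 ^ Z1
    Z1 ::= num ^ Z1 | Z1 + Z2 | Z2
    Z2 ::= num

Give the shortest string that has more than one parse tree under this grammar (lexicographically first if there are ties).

length 1: no string has ≥2 trees
length 3: num ^ num has 2 parse trees

Two derivations of num ^ num:
  Z0 ⇒ Z1 ⇒ num ^ Z1 ⇒ num ^ Z2 ⇒ num ^ num
  Z0 ⇒ Z0 ^ Z1 ⇒ Z1 ^ Z1 ⇒ Z2 ^ Z1 ⇒ num ^ Z1 ⇒ num ^ Z2 ⇒ num ^ num

num ^ num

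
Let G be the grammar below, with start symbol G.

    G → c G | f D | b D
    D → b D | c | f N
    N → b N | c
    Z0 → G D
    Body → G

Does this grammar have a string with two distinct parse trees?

Only G, D, N are reachable from G; ignoring the rest: Restricted to the reachable nonterminals, every rule has the form A → t or A → t B, and no two rules for the same A share a first terminal. The grammar encodes a DFA — one run per string.

Unambiguous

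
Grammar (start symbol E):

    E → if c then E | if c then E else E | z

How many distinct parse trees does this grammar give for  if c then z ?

1

Parse trees for if c then z:
  [E if c then [E z]]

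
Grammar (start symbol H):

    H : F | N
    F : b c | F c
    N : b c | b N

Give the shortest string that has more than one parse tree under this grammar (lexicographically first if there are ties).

b c

length 2: b c has 2 parse trees

Two derivations of b c:
  H ⇒ F ⇒ b c
  H ⇒ N ⇒ b c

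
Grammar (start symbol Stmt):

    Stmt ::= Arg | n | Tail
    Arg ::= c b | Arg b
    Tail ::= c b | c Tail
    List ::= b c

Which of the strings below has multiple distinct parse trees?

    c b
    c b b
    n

c b: 2 trees
c b b: 1 tree
n: 1 tree

c b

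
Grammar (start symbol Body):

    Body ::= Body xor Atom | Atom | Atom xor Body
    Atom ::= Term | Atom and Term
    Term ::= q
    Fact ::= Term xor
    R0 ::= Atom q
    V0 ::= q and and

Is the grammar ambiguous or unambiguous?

Ambiguous

Witness: q xor q

Derivation 1: Body ⇒ Body xor Atom ⇒ Atom xor Atom ⇒ Term xor Atom ⇒ q xor Atom ⇒ q xor Term ⇒ q xor q
Derivation 2: Body ⇒ Atom xor Body ⇒ Term xor Body ⇒ q xor Body ⇒ q xor Atom ⇒ q xor Term ⇒ q xor q

Two distinct leftmost derivations for the same string.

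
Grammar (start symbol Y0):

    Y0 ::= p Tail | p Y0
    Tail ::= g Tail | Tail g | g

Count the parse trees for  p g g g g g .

16

Parse trees for p g g g g g (showing first 6 of 16):
  [Y0 p [Tail g [Tail g [Tail g [Tail g [Tail g]]]]]]
  [Y0 p [Tail g [Tail g [Tail g [Tail [Tail g] g]]]]]
  [Y0 p [Tail g [Tail g [Tail [Tail g [Tail g]] g]]]]
  [Y0 p [Tail g [Tail g [Tail [Tail [Tail g] g] g]]]]
  [Y0 p [Tail g [Tail [Tail g [Tail g [Tail g]]] g]]]
  [Y0 p [Tail g [Tail [Tail g [Tail [Tail g] g]] g]]]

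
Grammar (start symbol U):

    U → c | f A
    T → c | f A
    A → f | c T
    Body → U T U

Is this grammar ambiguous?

(Body is unreachable from U, so its rules don't affect L(U).) The reachable rules are right-linear with at most one rule per (nonterminal, next-terminal) pair. Each input token forces the next rule, so parsing is deterministic.

Unambiguous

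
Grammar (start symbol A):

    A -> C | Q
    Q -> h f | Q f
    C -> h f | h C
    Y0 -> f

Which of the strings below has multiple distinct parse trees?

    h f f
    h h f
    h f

h f

h f f: 1 tree
h h f: 1 tree
h f: 2 trees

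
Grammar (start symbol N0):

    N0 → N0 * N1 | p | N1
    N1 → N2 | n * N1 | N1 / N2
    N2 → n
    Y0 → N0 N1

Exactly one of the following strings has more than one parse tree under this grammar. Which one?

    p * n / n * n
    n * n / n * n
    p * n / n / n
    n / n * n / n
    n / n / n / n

p * n / n * n: 1 tree
n * n / n * n: 3 trees
p * n / n / n: 1 tree
n / n * n / n: 1 tree
n / n / n / n: 1 tree

n * n / n * n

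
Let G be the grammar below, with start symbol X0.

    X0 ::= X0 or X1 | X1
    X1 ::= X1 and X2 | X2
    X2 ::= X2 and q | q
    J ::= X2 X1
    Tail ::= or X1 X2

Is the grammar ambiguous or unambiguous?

Ambiguous

Witness: q and q

Derivation 1: X0 ⇒ X1 ⇒ X1 and X2 ⇒ X2 and X2 ⇒ q and X2 ⇒ q and q
Derivation 2: X0 ⇒ X1 ⇒ X2 ⇒ X2 and q ⇒ q and q

Two distinct leftmost derivations for the same string.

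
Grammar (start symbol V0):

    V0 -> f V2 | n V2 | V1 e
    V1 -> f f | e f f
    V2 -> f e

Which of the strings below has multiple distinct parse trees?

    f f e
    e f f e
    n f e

f f e: 2 trees
e f f e: 1 tree
n f e: 1 tree

f f e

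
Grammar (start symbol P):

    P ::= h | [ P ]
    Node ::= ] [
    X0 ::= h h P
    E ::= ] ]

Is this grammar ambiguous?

(Node, X0, E are unreachable from P, so their rules don't affect L(P).) Each string is a nest of matched brackets around a single atom. An opening bracket forces the recursive rule; an atom forces the base rule.

Unambiguous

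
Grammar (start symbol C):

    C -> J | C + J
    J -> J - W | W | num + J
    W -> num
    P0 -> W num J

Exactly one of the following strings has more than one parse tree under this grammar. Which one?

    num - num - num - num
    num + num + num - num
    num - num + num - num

num + num + num - num

num - num - num - num: 1 tree
num + num + num - num: 7 trees
num - num + num - num: 1 tree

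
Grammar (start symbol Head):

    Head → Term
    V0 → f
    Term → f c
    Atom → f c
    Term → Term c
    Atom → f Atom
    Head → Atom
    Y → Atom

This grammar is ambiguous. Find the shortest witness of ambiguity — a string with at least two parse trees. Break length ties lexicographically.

length 2: f c has 2 parse trees

Two derivations of f c:
  Head ⇒ Term ⇒ f c
  Head ⇒ Atom ⇒ f c

f c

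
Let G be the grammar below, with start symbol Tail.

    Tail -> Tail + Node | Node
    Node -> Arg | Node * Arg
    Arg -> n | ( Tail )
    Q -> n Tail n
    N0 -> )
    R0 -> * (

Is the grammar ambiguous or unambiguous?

Unambiguous

Only Tail, Node, Arg are reachable from Tail; ignoring the rest: This is a standard precedence ladder (Tail over Node over Arg), with each level left-recursive on its own operator ('+' at Tail, '*' at Node). That structure is LR(1), hence unambiguous.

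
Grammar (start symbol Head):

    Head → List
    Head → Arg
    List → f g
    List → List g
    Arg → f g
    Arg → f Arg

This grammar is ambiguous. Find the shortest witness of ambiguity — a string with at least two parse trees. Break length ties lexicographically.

f g

length 2: f g has 2 parse trees

Two derivations of f g:
  Head ⇒ List ⇒ f g
  Head ⇒ Arg ⇒ f g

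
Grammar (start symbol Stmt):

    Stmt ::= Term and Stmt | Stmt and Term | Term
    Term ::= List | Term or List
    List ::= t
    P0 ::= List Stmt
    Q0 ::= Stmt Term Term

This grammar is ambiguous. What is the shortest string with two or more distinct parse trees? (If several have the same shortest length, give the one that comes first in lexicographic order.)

length 1: no string has ≥2 trees
length 3: t and t has 2 parse trees

Two derivations of t and t:
  Stmt ⇒ Term and Stmt ⇒ List and Stmt ⇒ t and Stmt ⇒ t and Term ⇒ t and List ⇒ t and t
  Stmt ⇒ Stmt and Term ⇒ Term and Term ⇒ List and Term ⇒ t and Term ⇒ t and List ⇒ t and t

t and t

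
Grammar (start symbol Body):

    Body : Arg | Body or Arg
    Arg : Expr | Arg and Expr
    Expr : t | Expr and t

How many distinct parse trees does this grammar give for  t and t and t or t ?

4

Parse trees for t and t and t or t:
  [Body [Body [Arg [Expr [Expr [Expr t] and t] and t]]] or [Arg [Expr t]]]
  [Body [Body [Arg [Arg [Expr t]] and [Expr [Expr t] and t]]] or [Arg [Expr t]]]
  [Body [Body [Arg [Arg [Expr [Expr t] and t]] and [Expr t]]] or [Arg [Expr t]]]
  [Body [Body [Arg [Arg [Arg [Expr t]] and [Expr t]] and [Expr t]]] or [Arg [Expr t]]]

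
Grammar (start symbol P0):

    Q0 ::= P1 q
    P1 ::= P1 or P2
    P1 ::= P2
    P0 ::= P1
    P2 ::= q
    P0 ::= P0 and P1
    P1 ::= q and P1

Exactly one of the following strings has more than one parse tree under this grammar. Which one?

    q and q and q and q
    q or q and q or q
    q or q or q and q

q and q and q and q

q and q and q and q: 8 trees
q or q and q or q: 1 tree
q or q or q and q: 1 tree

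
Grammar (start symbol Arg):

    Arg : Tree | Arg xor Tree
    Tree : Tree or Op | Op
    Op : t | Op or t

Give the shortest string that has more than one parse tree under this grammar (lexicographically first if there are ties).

length 1: no string has ≥2 trees
length 3: t or t has 2 parse trees

Two derivations of t or t:
  Arg ⇒ Tree ⇒ Tree or Op ⇒ Op or Op ⇒ t or Op ⇒ t or t
  Arg ⇒ Tree ⇒ Op ⇒ Op or t ⇒ t or t

t or t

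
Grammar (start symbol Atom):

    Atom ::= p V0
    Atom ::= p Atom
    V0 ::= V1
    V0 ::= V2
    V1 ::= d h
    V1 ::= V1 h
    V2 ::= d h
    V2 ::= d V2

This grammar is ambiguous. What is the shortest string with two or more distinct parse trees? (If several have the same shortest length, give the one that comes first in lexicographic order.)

p d h

length 3: p d h has 2 parse trees

Two derivations of p d h:
  Atom ⇒ p V0 ⇒ p V1 ⇒ p d h
  Atom ⇒ p V0 ⇒ p V2 ⇒ p d h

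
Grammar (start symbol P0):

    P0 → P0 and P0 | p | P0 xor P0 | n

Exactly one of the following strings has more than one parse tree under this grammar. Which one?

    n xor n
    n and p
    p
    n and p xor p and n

n xor n: 1 tree
n and p: 1 tree
p: 1 tree
n and p xor p and n: 5 trees

n and p xor p and n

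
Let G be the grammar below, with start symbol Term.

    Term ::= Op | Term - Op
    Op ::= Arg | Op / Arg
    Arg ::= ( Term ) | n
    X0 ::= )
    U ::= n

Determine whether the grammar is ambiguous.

Unambiguous

Only Term, Op, Arg are reachable from Term; ignoring the rest: Term → Term - Op | Op  ;  Op → Op / Arg | Arg  — a left-associative chain with Arg at the bottom. Each string factors uniquely by precedence.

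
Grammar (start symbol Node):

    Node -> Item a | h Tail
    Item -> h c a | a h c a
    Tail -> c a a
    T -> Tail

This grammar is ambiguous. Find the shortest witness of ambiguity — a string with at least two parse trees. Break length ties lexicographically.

length 4: h c a a has 2 parse trees

Two derivations of h c a a:
  Node ⇒ Item a ⇒ h c a a
  Node ⇒ h Tail ⇒ h c a a

h c a a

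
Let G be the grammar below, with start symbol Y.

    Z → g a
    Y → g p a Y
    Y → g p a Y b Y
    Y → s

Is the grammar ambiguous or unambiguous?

Ambiguous

Witness: g p a g p a s b s

Derivation 1: Y ⇒ g p a Y ⇒ g p a g p a Y b Y ⇒ g p a g p a s b Y ⇒ g p a g p a s b s
Derivation 2: Y ⇒ g p a Y b Y ⇒ g p a g p a Y b Y ⇒ g p a g p a s b Y ⇒ g p a g p a s b s

Two distinct leftmost derivations for the same string.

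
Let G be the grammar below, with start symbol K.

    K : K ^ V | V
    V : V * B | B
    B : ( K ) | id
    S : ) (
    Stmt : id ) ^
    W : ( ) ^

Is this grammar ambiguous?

Unambiguous

Only K, V, B are reachable from K; ignoring the rest: K → K ^ V | V  ;  V → V * B | B  — a left-associative chain with B at the bottom. Each string factors uniquely by precedence.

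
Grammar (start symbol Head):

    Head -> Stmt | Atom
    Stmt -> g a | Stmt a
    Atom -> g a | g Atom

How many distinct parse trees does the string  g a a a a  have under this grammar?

Parse trees for g a a a a:
  [Head [Stmt [Stmt [Stmt [Stmt g a] a] a] a]]

1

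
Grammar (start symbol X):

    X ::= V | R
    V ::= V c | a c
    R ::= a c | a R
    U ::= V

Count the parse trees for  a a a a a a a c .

1

Parse trees for a a a a a a a c:
  [X [R a [R a [R a [R a [R a [R a [R a c]]]]]]]]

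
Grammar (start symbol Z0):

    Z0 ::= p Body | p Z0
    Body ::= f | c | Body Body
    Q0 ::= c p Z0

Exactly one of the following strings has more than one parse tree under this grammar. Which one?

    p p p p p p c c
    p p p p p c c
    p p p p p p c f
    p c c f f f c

p c c f f f c

p p p p p p c c: 1 tree
p p p p p c c: 1 tree
p p p p p p c f: 1 tree
p c c f f f c: 42 trees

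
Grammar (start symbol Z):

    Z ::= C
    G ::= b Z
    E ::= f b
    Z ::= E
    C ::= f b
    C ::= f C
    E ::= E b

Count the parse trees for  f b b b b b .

Parse trees for f b b b b b:
  [Z [E [E [E [E [E f b] b] b] b] b]]

1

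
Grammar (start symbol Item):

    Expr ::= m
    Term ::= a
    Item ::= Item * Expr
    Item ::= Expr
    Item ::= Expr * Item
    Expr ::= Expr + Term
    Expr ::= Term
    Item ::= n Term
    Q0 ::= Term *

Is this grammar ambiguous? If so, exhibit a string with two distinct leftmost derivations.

Ambiguous

Witness: a * a

Derivation 1: Item ⇒ Item * Expr ⇒ Expr * Expr ⇒ Term * Expr ⇒ a * Expr ⇒ a * Term ⇒ a * a
Derivation 2: Item ⇒ Expr * Item ⇒ Term * Item ⇒ a * Item ⇒ a * Expr ⇒ a * Term ⇒ a * a

Two distinct leftmost derivations for the same string.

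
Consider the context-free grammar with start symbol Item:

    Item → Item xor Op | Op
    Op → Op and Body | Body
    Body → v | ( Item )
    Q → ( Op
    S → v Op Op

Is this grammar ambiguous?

Unambiguous

Only Item, Op, Body are reachable from Item; ignoring the rest: Item → Item xor Op | Op  ;  Op → Op and Body | Body  — a left-associative chain with Body at the bottom. Each string factors uniquely by precedence.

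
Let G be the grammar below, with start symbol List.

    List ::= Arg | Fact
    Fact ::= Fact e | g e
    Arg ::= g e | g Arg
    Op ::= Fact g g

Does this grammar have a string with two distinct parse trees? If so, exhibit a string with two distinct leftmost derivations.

Ambiguous

Witness: g e

Derivation 1: List ⇒ Arg ⇒ g e
Derivation 2: List ⇒ Fact ⇒ g e

Two distinct leftmost derivations for the same string.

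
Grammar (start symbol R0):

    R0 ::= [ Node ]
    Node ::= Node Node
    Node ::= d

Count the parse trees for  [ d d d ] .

Parse trees for [ d d d ]:
  [R0 [ [Node [Node d] [Node [Node d] [Node d]]] ]]
  [R0 [ [Node [Node [Node d] [Node d]] [Node d]] ]]

2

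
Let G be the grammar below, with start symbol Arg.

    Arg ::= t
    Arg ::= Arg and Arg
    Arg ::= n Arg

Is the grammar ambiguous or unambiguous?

Witness: n t and t

Derivation 1: Arg ⇒ Arg and Arg ⇒ n Arg and Arg ⇒ n t and Arg ⇒ n t and t
Derivation 2: Arg ⇒ n Arg ⇒ n Arg and Arg ⇒ n t and Arg ⇒ n t and t

Two distinct leftmost derivations for the same string.

Ambiguous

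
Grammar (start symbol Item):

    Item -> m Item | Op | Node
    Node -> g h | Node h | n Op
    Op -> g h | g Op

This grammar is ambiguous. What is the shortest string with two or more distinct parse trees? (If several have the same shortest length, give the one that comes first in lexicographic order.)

g h

length 2: g h has 2 parse trees

Two derivations of g h:
  Item ⇒ Op ⇒ g h
  Item ⇒ Node ⇒ g h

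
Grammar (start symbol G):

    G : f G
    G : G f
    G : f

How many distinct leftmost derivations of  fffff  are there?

Parse trees for fffff (showing first 6 of 16):
  [G f [G f [G f [G f [G f]]]]]
  [G f [G f [G f [G [G f] f]]]]
  [G f [G f [G [G f [G f]] f]]]
  [G f [G f [G [G [G f] f] f]]]
  [G f [G [G f [G f [G f]]] f]]
  [G f [G [G f [G [G f] f]] f]]

16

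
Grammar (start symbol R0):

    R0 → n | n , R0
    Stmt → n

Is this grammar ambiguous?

(Stmt is unreachable from R0, so its rules don't affect L(R0).) The reachable grammar is A → atom sep A | atom. Each atom is followed by either the separator (recurse) or end-of-string (stop) — no choice point.

Unambiguous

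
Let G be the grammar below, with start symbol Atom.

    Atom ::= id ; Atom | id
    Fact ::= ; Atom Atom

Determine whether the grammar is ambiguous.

Unambiguous

Only Atom is reachable from Atom; ignoring the rest: The reachable grammar is A → atom sep A | atom. Each atom is followed by either the separator (recurse) or end-of-string (stop) — no choice point.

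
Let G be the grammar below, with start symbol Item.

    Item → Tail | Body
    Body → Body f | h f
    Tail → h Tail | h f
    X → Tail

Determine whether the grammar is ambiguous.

Ambiguous

Witness: h f

Derivation 1: Item ⇒ Tail ⇒ h f
Derivation 2: Item ⇒ Body ⇒ h f

Two distinct leftmost derivations for the same string.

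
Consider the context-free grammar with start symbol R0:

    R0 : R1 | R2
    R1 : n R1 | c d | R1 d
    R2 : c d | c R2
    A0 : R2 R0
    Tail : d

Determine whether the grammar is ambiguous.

Witness: c d

Derivation 1: R0 ⇒ R1 ⇒ c d
Derivation 2: R0 ⇒ R2 ⇒ c d

Two distinct leftmost derivations for the same string.

Ambiguous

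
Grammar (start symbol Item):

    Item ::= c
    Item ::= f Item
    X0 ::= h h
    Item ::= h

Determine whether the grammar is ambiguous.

Only Item is reachable from Item; ignoring the rest: Each reachable nonterminal has at most one production per leading terminal, and all productions are right-linear; the derivation is determined token-by-token.

Unambiguous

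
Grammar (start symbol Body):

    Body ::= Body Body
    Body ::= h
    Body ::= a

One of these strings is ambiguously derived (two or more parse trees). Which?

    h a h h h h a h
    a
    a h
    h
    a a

h a h h h h a h: 429 trees
a: 1 tree
a h: 1 tree
h: 1 tree
a a: 1 tree

h a h h h h a h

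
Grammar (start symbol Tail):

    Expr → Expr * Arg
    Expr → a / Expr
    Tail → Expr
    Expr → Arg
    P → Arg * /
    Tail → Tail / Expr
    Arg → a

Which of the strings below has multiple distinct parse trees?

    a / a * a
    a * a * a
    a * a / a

a / a * a

a / a * a: 3 trees
a * a * a: 1 tree
a * a / a: 1 tree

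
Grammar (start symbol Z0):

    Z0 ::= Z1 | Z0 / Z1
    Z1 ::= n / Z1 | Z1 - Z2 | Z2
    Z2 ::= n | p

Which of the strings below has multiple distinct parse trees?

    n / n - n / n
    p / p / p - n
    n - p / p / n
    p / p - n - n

n / n - n / n: 3 trees
p / p / p - n: 1 tree
n - p / p / n: 1 tree
p / p - n - n: 1 tree

n / n - n / n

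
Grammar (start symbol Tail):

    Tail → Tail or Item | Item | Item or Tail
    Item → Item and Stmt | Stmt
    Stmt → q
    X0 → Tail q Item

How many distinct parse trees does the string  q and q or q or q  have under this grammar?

4

Parse trees for q and q or q or q:
  [Tail [Tail [Tail [Item [Item [Stmt q]] and [Stmt q]]] or [Item [Stmt q]]] or [Item [Stmt q]]]
  [Tail [Tail [Item [Item [Stmt q]] and [Stmt q]] or [Tail [Item [Stmt q]]]] or [Item [Stmt q]]]
  [Tail [Item [Item [Stmt q]] and [Stmt q]] or [Tail [Tail [Item [Stmt q]]] or [Item [Stmt q]]]]
  [Tail [Item [Item [Stmt q]] and [Stmt q]] or [Tail [Item [Stmt q]] or [Tail [Item [Stmt q]]]]]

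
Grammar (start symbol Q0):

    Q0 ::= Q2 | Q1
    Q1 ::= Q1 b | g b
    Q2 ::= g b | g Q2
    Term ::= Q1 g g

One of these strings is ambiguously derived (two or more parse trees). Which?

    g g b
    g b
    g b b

g g b: 1 tree
g b: 2 trees
g b b: 1 tree

g b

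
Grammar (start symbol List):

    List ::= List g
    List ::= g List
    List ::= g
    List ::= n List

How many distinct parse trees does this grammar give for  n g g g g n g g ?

Parse trees for n g g g g n g g:
  [List [List n [List g [List g [List g [List g [List n [List g]]]]]]] g]
  [List n [List [List g [List g [List g [List g [List n [List g]]]]]] g]]
  [List n [List g [List [List g [List g [List g [List n [List g]]]]] g]]]
  [List n [List g [List g [List [List g [List g [List n [List g]]]] g]]]]
  [List n [List g [List g [List g [List [List g [List n [List g]]] g]]]]]
  [List n [List g [List g [List g [List g [List [List n [List g]] g]]]]]]
  [List n [List g [List g [List g [List g [List n [List [List g] g]]]]]]]
  [List n [List g [List g [List g [List g [List n [List g [List g]]]]]]]]

8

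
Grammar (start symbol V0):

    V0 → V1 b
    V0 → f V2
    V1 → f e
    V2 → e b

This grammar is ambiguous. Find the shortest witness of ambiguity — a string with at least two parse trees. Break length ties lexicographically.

f e b

length 3: f e b has 2 parse trees

Two derivations of f e b:
  V0 ⇒ V1 b ⇒ f e b
  V0 ⇒ f V2 ⇒ f e b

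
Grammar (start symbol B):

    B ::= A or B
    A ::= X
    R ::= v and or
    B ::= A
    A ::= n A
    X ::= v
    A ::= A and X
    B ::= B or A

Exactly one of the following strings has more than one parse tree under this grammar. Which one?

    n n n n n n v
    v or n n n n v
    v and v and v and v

v or n n n n v

n n n n n n v: 1 tree
v or n n n n v: 2 trees
v and v and v and v: 1 tree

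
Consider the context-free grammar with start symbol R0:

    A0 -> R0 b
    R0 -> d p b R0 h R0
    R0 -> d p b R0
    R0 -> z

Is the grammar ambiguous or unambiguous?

Witness: d p b d p b z h z

Derivation 1: R0 ⇒ d p b R0 h R0 ⇒ d p b d p b R0 h R0 ⇒ d p b d p b z h R0 ⇒ d p b d p b z h z
Derivation 2: R0 ⇒ d p b R0 ⇒ d p b d p b R0 h R0 ⇒ d p b d p b z h R0 ⇒ d p b d p b z h z

Two distinct leftmost derivations for the same string.

Ambiguous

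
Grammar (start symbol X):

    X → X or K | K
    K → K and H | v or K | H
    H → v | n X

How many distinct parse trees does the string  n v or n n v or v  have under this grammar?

14

Parse trees for n v or n n v or v (showing first 6 of 14):
  [X [X [K [H n [X [K [H v]]]]]] or [K [H n [X [X [K [H n [X [K [H v]]]]]] or [K [H v]]]]]]
  [X [X [K [H n [X [K [H v]]]]]] or [K [H n [X [K [H n [X [X [K [H v]]] or [K [H v]]]]]]]]]
  [X [X [K [H n [X [K [H v]]]]]] or [K [H n [X [K [H n [X [K v or [K [H v]]]]]]]]]]
  [X [X [X [K [H n [X [K [H v]]]]]] or [K [H n [X [K [H n [X [K [H v]]]]]]]]] or [K [H v]]]
  [X [X [K [H n [X [X [K [H v]]] or [K [H n [X [K [H n [X [K [H v]]]]]]]]]]]] or [K [H v]]]
  [X [X [K [H n [X [K v or [K [H n [X [K [H n [X [K [H v]]]]]]]]]]]]] or [K [H v]]]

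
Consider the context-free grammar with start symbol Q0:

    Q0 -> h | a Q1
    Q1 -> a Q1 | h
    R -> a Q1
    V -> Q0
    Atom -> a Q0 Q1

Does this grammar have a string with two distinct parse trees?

Unambiguous

Only Q0, Q1 are reachable from Q0; ignoring the rest: Restricted to the reachable nonterminals, every rule has the form A → t or A → t B, and no two rules for the same A share a first terminal. The grammar encodes a DFA — one run per string.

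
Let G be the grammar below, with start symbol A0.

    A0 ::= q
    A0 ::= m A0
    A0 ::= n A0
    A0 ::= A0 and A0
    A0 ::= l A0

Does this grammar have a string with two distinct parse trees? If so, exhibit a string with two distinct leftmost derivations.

Witness: l q and q

Derivation 1: A0 ⇒ A0 and A0 ⇒ l A0 and A0 ⇒ l q and A0 ⇒ l q and q
Derivation 2: A0 ⇒ l A0 ⇒ l A0 and A0 ⇒ l q and A0 ⇒ l q and q

Two distinct leftmost derivations for the same string.

Ambiguous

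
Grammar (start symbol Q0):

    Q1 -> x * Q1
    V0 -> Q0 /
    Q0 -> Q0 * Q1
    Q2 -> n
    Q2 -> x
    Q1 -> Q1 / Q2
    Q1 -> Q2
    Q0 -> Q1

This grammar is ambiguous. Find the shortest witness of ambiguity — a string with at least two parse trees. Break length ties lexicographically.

x * n

length 1: no string has ≥2 trees
length 3: x * n has 2 parse trees

Two derivations of x * n:
  Q0 ⇒ Q0 * Q1 ⇒ Q1 * Q1 ⇒ Q2 * Q1 ⇒ x * Q1 ⇒ x * Q2 ⇒ x * n
  Q0 ⇒ Q1 ⇒ x * Q1 ⇒ x * Q2 ⇒ x * n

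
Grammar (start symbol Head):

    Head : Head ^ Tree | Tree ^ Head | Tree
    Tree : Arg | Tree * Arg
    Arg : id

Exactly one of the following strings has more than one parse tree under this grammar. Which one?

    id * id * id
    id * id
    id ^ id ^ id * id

id ^ id ^ id * id

id * id * id: 1 tree
id * id: 1 tree
id ^ id ^ id * id: 4 trees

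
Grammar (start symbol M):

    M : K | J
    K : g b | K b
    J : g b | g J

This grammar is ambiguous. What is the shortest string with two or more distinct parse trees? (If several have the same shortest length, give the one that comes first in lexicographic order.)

length 2: g b has 2 parse trees

Two derivations of g b:
  M ⇒ K ⇒ g b
  M ⇒ J ⇒ g b

g b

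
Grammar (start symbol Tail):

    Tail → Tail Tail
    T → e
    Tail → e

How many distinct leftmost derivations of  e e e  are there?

2

Parse trees for e e e:
  [Tail [Tail e] [Tail [Tail e] [Tail e]]]
  [Tail [Tail [Tail e] [Tail e]] [Tail e]]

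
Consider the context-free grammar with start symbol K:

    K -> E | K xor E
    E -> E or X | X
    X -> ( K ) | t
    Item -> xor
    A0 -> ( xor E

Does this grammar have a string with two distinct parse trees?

Unambiguous

(Item, A0 are unreachable from K, so their rules don't affect L(K).) This is a standard precedence ladder (K over E over X), with each level left-recursive on its own operator ('xor' at K, 'or' at E). That structure is LR(1), hence unambiguous.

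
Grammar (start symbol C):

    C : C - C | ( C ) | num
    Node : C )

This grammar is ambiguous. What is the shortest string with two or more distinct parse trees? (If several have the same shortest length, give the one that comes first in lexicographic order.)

length 1: no string has ≥2 trees
length 3: no string has ≥2 trees
length 5: num - num - num has 2 parse trees

Two derivations of num - num - num:
  C ⇒ C - C ⇒ C - C - C ⇒ num - C - C ⇒ num - num - C ⇒ num - num - num
  C ⇒ C - C ⇒ num - C ⇒ num - C - C ⇒ num - num - C ⇒ num - num - num

num - num - num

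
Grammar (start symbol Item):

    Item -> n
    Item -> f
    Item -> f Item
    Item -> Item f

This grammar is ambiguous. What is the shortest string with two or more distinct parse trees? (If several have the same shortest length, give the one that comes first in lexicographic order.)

f f

length 1: no string has ≥2 trees
length 2: f f has 2 parse trees

Two derivations of f f:
  Item ⇒ f Item ⇒ f f
  Item ⇒ Item f ⇒ f f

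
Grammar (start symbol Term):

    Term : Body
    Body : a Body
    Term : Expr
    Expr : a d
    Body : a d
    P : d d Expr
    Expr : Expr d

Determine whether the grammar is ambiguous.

Ambiguous

Witness: a d

Derivation 1: Term ⇒ Body ⇒ a d
Derivation 2: Term ⇒ Expr ⇒ a d

Two distinct leftmost derivations for the same string.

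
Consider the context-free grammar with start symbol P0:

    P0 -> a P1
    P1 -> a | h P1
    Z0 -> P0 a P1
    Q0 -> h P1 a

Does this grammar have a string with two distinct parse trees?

Unambiguous

(Z0, Q0 are unreachable from P0, so their rules don't affect L(P0).) Each reachable nonterminal has at most one production per leading terminal, and all productions are right-linear; the derivation is determined token-by-token.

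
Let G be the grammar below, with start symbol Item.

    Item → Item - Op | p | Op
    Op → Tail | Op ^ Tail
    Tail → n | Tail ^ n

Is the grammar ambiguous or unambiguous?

Ambiguous

Witness: n ^ n

Derivation 1: Item ⇒ Op ⇒ Tail ⇒ Tail ^ n ⇒ n ^ n
Derivation 2: Item ⇒ Op ⇒ Op ^ Tail ⇒ Tail ^ Tail ⇒ n ^ Tail ⇒ n ^ n

Two distinct leftmost derivations for the same string.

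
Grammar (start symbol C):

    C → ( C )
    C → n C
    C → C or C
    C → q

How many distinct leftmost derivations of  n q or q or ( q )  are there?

Parse trees for n q or q or ( q ):
  [C n [C [C q] or [C [C q] or [C ( [C q] )]]]]
  [C n [C [C [C q] or [C q]] or [C ( [C q] )]]]
  [C [C n [C q]] or [C [C q] or [C ( [C q] )]]]
  [C [C n [C [C q] or [C q]]] or [C ( [C q] )]]
  [C [C [C n [C q]] or [C q]] or [C ( [C q] )]]

5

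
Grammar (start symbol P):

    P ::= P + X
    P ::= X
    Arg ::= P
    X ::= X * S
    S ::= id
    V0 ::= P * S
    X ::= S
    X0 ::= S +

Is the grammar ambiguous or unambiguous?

Only P, X, S are reachable from P; ignoring the rest: This is a standard precedence ladder (P over X over S), with each level left-recursive on its own operator ('+' at P, '*' at X). That structure is LR(1), hence unambiguous.

Unambiguous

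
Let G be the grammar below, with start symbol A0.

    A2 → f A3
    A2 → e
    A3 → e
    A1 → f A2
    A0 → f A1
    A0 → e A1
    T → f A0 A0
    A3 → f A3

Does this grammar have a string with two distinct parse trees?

Unambiguous

Only A0, A1, A2, A3 are reachable from A0; ignoring the rest: Each reachable nonterminal has at most one production per leading terminal, and all productions are right-linear; the derivation is determined token-by-token.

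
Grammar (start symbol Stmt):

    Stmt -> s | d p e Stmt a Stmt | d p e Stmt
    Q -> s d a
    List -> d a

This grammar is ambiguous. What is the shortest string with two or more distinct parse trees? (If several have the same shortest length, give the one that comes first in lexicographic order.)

length 1: no string has ≥2 trees
length 4: no string has ≥2 trees
length 6: no string has ≥2 trees
length 7: no string has ≥2 trees
length 9: d p e d p e s a s has 2 parse trees

Two derivations of d p e d p e s a s:
  Stmt ⇒ d p e Stmt a Stmt ⇒ d p e d p e Stmt a Stmt ⇒ d p e d p e s a Stmt ⇒ d p e d p e s a s
  Stmt ⇒ d p e Stmt ⇒ d p e d p e Stmt a Stmt ⇒ d p e d p e s a Stmt ⇒ d p e d p e s a s

d p e d p e s a s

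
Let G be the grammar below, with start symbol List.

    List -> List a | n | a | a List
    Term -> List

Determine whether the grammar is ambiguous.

Ambiguous

Witness: a a

Derivation 1: List ⇒ List a ⇒ a a
Derivation 2: List ⇒ a List ⇒ a a

Two distinct leftmost derivations for the same string.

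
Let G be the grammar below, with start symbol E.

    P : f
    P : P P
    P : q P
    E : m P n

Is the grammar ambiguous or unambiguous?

Ambiguous

Witness: m f f f n

Derivation 1: E ⇒ m P n ⇒ m P P n ⇒ m f P n ⇒ m f P P n ⇒ m f f P n ⇒ m f f f n
Derivation 2: E ⇒ m P n ⇒ m P P n ⇒ m P P P n ⇒ m f P P n ⇒ m f f P n ⇒ m f f f n

Two distinct leftmost derivations for the same string.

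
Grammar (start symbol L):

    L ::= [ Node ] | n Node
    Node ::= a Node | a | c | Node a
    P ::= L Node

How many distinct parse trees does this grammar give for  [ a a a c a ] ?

4

Parse trees for [ a a a c a ]:
  [L [ [Node a [Node a [Node a [Node [Node c] a]]]] ]]
  [L [ [Node a [Node a [Node [Node a [Node c]] a]]] ]]
  [L [ [Node a [Node [Node a [Node a [Node c]]] a]] ]]
  [L [ [Node [Node a [Node a [Node a [Node c]]]] a] ]]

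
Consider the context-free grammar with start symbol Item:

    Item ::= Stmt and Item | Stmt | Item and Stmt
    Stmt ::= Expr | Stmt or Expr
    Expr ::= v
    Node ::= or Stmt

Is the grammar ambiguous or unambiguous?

Ambiguous

Witness: v and v

Derivation 1: Item ⇒ Stmt and Item ⇒ Expr and Item ⇒ v and Item ⇒ v and Stmt ⇒ v and Expr ⇒ v and v
Derivation 2: Item ⇒ Item and Stmt ⇒ Stmt and Stmt ⇒ Expr and Stmt ⇒ v and Stmt ⇒ v and Expr ⇒ v and v

Two distinct leftmost derivations for the same string.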